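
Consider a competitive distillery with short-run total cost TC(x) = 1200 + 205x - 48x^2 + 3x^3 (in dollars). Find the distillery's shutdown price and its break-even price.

Shutdown price = min AVC. AVC = 205 - 48x + 3x^2, with vertex at x = 8 and minimum $13.
ATC = 1200/x + 205 - 48x + 3x^2. Setting dATC/dx = −1200/x^2 − 48 + 6x = 0 gives x = 10 (since 6·10^3 − 48·10^2 = 1200).
min ATC = 1200/10 + 205 − 48·10 + 3·10^2 = $145. That is the break-even price.
Between these two prices the firm operates at a loss; above $145 it earns a profit.

Shutdown price = $13; break-even price = $145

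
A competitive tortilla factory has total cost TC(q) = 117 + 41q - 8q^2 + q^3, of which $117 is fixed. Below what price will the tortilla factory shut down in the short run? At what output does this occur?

Short-run supply begins at min AVC. From VC = 41q - 8q^2 + q^3, AVC = 41 - 8q + q^2.
At the minimum of AVC, MC = AVC. MC = 41 - 16q + 3q^2; setting MC = AVC gives 2q^2 - 8q = 0, so q = 4. min AVC = 25.
So the shutdown price is $25.

$25 per unit, at q = 4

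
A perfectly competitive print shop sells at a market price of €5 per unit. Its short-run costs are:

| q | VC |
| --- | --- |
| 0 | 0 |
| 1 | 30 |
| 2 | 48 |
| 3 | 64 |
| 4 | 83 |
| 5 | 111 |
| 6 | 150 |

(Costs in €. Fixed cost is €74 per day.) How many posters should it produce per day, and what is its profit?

q = 0 (shut down); profit = -€74

Tabulate TR − TC: q=0: -74; q=1: -99; q=2: -112; q=3: -123; q=4: -137; q=5: -160; q=6: -194.
Profit is highest at q = 0. Equivalently, the lowest AVC in the table is 83/4 ≈ €20.75 at q = 4, and P = €5 falls below it — price never covers variable cost, so the firm shuts down and loses only its fixed cost.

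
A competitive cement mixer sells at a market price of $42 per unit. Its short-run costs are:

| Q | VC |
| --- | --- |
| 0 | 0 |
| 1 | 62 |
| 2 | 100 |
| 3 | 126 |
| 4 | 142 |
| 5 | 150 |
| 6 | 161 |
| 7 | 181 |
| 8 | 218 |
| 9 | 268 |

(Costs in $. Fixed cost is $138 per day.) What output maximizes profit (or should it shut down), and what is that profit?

Compute π = P·Q − TC at each output: Q=0: -138; Q=1: -158; Q=2: -154; Q=3: -138; Q=4: -112; Q=5: -78; Q=6: -47; Q=7: -25; Q=8: -20; Q=9: -28.
Profit is maximized at Q = 8. AVC there is 218/8 = $27.25 ≤ P, so producing beats shutting down (which would give -$138).

Q = 8; profit = -$20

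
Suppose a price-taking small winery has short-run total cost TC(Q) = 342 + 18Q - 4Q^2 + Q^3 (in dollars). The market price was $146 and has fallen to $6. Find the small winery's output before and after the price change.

Output falls from 8 to 0 (the firm shuts down)

MC = 18 - 8Q + 3Q^2; the shutdown threshold is min AVC = $14 (at Q = 2).
With P = $146 above the shutdown price, P = MC gives Q = 8.
At P = $6 < min AVC = $14, price no longer covers variable cost at any output, so the firm shuts down: Q = 0.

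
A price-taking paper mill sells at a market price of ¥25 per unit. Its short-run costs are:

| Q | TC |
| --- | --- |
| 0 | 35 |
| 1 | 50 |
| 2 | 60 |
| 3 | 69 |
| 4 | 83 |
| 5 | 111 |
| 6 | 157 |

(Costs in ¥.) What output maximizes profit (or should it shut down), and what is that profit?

Compute π = P·Q − TC at each output: Q=0: -35; Q=1: -25; Q=2: -10; Q=3: 6; Q=4: 17; Q=5: 14; Q=6: -7.
Profit is maximized at Q = 4. AVC there is 48/4 = ¥12 ≤ P, so producing beats shutting down (which would give -¥35).

Q = 4; profit = ¥17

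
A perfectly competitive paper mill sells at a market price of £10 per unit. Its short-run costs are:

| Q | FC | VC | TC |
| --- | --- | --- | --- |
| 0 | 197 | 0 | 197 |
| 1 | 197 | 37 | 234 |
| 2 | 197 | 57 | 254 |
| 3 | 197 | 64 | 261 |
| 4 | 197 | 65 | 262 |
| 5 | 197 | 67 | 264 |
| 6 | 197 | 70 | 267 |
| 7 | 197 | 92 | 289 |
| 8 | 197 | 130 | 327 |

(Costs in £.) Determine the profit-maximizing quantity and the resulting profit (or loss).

Profit at each row (π = 10Q − TC): Q=0: -197; Q=1: -224; Q=2: -234; Q=3: -231; Q=4: -222; Q=5: -214; Q=6: -207; Q=7: -219; Q=8: -247.
Profit is highest at Q = 0. Equivalently, the lowest AVC in the table is 70/6 ≈ £11.67 at Q = 6, and P = £10 falls below it — price never covers variable cost, so the firm shuts down and loses only its fixed cost.

Q = 0 (shut down); profit = -£197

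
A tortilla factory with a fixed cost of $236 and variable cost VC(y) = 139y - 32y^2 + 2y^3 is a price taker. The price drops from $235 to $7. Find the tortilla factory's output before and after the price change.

Output falls from 12 to 0 (the firm shuts down)

MC = 139 - 64y + 6y^2; the shutdown threshold is min AVC = $11 (at y = 8).
At P = $235 ≥ min AVC, set P = MC on the rising branch: y = 12.
At P = $7 < min AVC = $11, price no longer covers variable cost at any output, so the firm shuts down: y = 0.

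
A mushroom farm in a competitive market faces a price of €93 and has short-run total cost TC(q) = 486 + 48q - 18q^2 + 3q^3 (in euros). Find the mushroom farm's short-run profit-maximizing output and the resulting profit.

AVC = 48 - 18q + 3q^2 has its minimum €21 at q = 3; price €93 clears that bar, so the firm operates.
MC = 48 - 36q + 9q^2. Setting P = MC and taking the root on the rising branch gives q* = 5.
TR = 93·5 = 465. TC = 486 + 165 = 651. Profit = 465 − 651 = -€186.
By producing, the firm covers all variable cost plus €300 of fixed cost; shutting down would lose the full €486.

Profit = -€186 at q = 5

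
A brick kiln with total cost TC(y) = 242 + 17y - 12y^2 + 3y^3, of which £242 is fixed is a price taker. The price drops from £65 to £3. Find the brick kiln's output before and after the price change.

AVC = 17 - 12y + 3y^2, minimized at y = 2 where min AVC = £5. MC = 17 - 24y + 9y^2.
At P = £65 ≥ min AVC, set P = MC on the rising branch: y = 4.
At P = £3 < min AVC = £5, price no longer covers variable cost at any output, so the firm shuts down: y = 0.

Output falls from 4 to 0 (the firm shuts down)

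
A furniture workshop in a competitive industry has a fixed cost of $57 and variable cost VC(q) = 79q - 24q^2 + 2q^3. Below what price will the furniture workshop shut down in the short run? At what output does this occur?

The firm shuts down when price falls below the minimum of average variable cost. AVC = VC/q = 79 - 24q + 2q^2.
At the minimum of AVC, MC = AVC. MC = 79 - 48q + 6q^2; setting MC = AVC gives 4q^2 - 24q = 0, so q = 6. min AVC = 7.
The firm shuts down for any P below $7.

$7 per unit, at q = 6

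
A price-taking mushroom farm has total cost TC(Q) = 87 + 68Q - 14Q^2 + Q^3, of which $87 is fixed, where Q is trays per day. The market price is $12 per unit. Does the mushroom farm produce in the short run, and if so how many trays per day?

Strip out fixed cost: VC = 68Q - 14Q^2 + Q^3. Then AVC = 68 - 14Q + Q^2 and MC = 68 - 28Q + 3Q^2.
AVC hits its minimum where MC = AVC, at Q = 7, giving min AVC = 68 - 14·7 + 7^2 = $19.
P = $12 lies below min AVC = $19; no output level covers variable cost.
Shutting down limits the loss to fixed cost, $87.

Shut down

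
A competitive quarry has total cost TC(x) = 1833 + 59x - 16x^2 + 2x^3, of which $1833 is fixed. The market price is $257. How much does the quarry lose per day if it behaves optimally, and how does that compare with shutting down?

AVC = 59 - 16x + 2x^2 has its minimum $27 at x = 4; price $257 clears that bar, so the firm operates.
With MC = 59 - 32x + 6x^2, P = MC on the upward-sloping part at x* = 9.
TR = 257·9 = 2313. TC = 1833 + 693 = 2526. Profit = 2313 − 2526 = -$213.
Shutting down would mean losing the fixed cost of $1833, so operating at a loss of $213 is better by $1620.

Profit = -$213 at x = 9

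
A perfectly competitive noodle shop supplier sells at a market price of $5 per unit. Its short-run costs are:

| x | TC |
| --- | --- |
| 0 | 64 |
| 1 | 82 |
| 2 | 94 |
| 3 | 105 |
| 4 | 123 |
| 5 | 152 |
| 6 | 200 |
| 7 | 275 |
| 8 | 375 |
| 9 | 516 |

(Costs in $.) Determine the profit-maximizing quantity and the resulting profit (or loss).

x = 0 (shut down); profit = -$64

Tabulate TR − TC: x=0: -64; x=1: -77; x=2: -84; x=3: -90; x=4: -103; x=5: -127; x=6: -170; x=7: -240; x=8: -335; x=9: -471.
Profit is highest at x = 0. Equivalently, the lowest AVC in the table is 41/3 ≈ $13.67 at x = 3, and P = $5 falls below it — price never covers variable cost, so the firm shuts down and loses only its fixed cost.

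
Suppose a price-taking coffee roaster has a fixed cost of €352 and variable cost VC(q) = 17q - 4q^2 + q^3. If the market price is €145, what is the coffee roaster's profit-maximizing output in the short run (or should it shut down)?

Produce at q = 8

Strip out fixed cost: VC = 17q - 4q^2 + q^3. Then AVC = 17 - 4q + q^2 and MC = 17 - 8q + 3q^2.
The AVC parabola has its vertex at q = 4/2 = 2, where AVC = 17 - 4·2 + 2^2 = €13.
Since P = €145 ≥ min AVC = €13, price covers variable cost and the firm should produce.
Set P = MC: 145 = 17 - 8q + 3q^2 → -128 - 8q + 3q^2 = 0. The roots are q = -16/3 and q = 8; the profit-maximizing output is on the rising part of MC, so q* = 8.
Check: AVC at q = 8 is €49 ≤ P, so revenue covers variable cost.
Profit = P·q − TC = 145·8 − 744 = €416.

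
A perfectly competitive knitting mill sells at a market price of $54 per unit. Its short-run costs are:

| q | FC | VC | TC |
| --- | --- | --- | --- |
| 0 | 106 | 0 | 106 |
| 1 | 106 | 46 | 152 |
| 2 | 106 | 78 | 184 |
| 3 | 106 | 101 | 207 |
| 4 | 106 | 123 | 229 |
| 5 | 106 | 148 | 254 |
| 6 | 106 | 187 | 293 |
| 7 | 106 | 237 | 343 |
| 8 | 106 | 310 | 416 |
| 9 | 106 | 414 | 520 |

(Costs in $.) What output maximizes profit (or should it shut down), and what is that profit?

q = 7; profit = $35

Tabulate TR − TC: q=0: -106; q=1: -98; q=2: -76; q=3: -45; q=4: -13; q=5: 16; q=6: 31; q=7: 35; q=8: 16; q=9: -34.
Profit is maximized at q = 7. AVC there is 237/7 = $33.86 ≤ P, so producing beats shutting down (which would give -$106).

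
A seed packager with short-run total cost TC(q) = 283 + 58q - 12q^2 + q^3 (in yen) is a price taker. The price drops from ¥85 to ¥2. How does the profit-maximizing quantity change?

Output falls from 9 to 0 (the firm shuts down)

AVC = 58 - 12q + q^2, minimized at q = 6 where min AVC = ¥22. MC = 58 - 24q + 3q^2.
With P = ¥85 above the shutdown price, P = MC gives q = 9.
At P = ¥2 < min AVC = ¥22, price no longer covers variable cost at any output, so the firm shuts down: q = 0.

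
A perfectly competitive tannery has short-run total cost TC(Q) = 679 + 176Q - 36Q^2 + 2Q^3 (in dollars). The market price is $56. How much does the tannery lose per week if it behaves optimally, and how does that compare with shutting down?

AVC = 176 - 36Q + 2Q^2 has its minimum $14 at Q = 9; price $56 clears that bar, so the firm operates.
With MC = 176 - 72Q + 6Q^2, P = MC on the upward-sloping part at Q* = 10.
TR = 56·10 = 560. TC = 679 + 160 = 839. Profit = 560 − 839 = -$279.
By producing, the firm covers all variable cost plus $400 of fixed cost; shutting down would lose the full $679.

Profit = -$279 at Q = 10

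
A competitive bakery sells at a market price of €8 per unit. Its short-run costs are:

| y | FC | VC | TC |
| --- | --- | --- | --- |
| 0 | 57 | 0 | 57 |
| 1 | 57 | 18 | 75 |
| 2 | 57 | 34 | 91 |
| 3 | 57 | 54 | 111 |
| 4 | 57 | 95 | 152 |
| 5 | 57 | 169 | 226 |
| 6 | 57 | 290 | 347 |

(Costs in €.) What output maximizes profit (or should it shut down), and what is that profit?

Compute π = P·y − TC at each output: y=0: -57; y=1: -67; y=2: -75; y=3: -87; y=4: -120; y=5: -186; y=6: -299.
Profit is highest at y = 0. Equivalently, the lowest AVC in the table is 34/2 ≈ €17 at y = 2, and P = €8 falls below it — price never covers variable cost, so the firm shuts down and loses only its fixed cost.

y = 0 (shut down); profit = -€57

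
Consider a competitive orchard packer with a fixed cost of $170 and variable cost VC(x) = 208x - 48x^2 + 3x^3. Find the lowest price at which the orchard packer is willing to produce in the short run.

Short-run supply begins at min AVC. From VC = 208x - 48x^2 + 3x^3, AVC = 208 - 48x + 3x^2.
At the minimum of AVC, MC = AVC. MC = 208 - 96x + 9x^2; setting MC = AVC gives 6x^2 - 48x = 0, so x = 8. min AVC = 16.
So the shutdown price is $16.

$16 per unit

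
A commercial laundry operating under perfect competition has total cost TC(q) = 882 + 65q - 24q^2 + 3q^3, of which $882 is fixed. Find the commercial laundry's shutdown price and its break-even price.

AVC = 65 - 24q + 3q^2; minimized at q = 4, giving min AVC = $17. That is the shutdown price.
ATC = 882/q + 65 - 24q + 3q^2. Setting dATC/dq = −882/q^2 − 24 + 6q = 0 gives q = 7 (since 6·7^3 − 24·7^2 = 882).
min ATC = 882/7 + 65 − 24·7 + 3·7^2 = $170. That is the break-even price.
Between these two prices the firm operates at a loss; above $170 it earns a profit.

Shutdown price = $17; break-even price = $170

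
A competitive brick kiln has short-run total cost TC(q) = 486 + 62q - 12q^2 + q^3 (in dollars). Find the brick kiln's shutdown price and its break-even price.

AVC = 62 - 12q + q^2; minimized at q = 6, giving min AVC = $26. That is the shutdown price.
ATC = 486/q + 62 - 12q + q^2. Setting dATC/dq = −486/q^2 − 12 + 2q = 0 gives q = 9 (since 2·9^3 − 12·9^2 = 486).
min ATC = 486/9 + 62 − 12·9 + 9^2 = $89. That is the break-even price.
Between these two prices the firm operates at a loss; above $89 it earns a profit.

Shutdown price = $26; break-even price = $89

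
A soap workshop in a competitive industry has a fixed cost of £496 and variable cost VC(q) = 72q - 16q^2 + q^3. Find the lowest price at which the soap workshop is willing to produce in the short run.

The shutdown price is the minimum of AVC. VC = 72q - 16q^2 + q^3, so AVC = 72 - 16q + q^2.
At the minimum of AVC, MC = AVC. MC = 72 - 32q + 3q^2; setting MC = AVC gives 2q^2 - 16q = 0, so q = 8. min AVC = 8.
So the shutdown price is £8.

£8 per unit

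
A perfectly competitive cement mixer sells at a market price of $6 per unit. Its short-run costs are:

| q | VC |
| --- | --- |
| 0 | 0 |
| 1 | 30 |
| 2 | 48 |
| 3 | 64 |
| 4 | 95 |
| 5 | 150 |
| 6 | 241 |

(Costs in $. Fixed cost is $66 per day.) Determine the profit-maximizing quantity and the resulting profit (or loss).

q = 0 (shut down); profit = -$66

Profit at each row (π = 6q − TC): q=0: -66; q=1: -90; q=2: -102; q=3: -112; q=4: -137; q=5: -186; q=6: -271.
Profit is highest at q = 0. Equivalently, the lowest AVC in the table is 64/3 ≈ $21.33 at q = 3, and P = $6 falls below it — price never covers variable cost, so the firm shuts down and loses only its fixed cost.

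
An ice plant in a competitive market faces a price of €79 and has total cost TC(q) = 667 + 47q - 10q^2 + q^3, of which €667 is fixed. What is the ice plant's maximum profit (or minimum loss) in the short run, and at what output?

Profit = -€283 at q = 8

AVC = 47 - 10q + q^2 has its minimum €22 at q = 5; price €79 clears that bar, so the firm operates.
MC = 47 - 20q + 3q^2. Setting P = MC and taking the root on the rising branch gives q* = 8.
TR = 79·8 = 632. TC = 667 + 248 = 915. Profit = 632 − 915 = -€283.
That loss of €283 beats the €667 the firm would lose by shutting down; producing recovers €384 of fixed cost.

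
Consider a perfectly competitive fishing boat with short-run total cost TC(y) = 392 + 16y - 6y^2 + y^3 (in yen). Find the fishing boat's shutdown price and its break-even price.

AVC = 16 - 6y + y^2; minimized at y = 3, giving min AVC = ¥7. That is the shutdown price.
ATC = 392/y + 16 - 6y + y^2. Setting dATC/dy = −392/y^2 − 6 + 2y = 0 gives y = 7 (since 2·7^3 − 6·7^2 = 392).
min ATC = 392/7 + 16 − 6·7 + 7^2 = ¥79. That is the break-even price.
For ¥7 ≤ P < ¥79 the firm produces at a loss; below ¥7 it shuts down.

Shutdown price = ¥7; break-even price = ¥79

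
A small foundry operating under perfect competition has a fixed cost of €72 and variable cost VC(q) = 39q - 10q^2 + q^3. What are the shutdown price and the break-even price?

AVC = 39 - 10q + q^2; minimized at q = 5, giving min AVC = €14. That is the shutdown price.
ATC = 72/q + 39 - 10q + q^2. Setting dATC/dq = −72/q^2 − 10 + 2q = 0 gives q = 6 (since 2·6^3 − 10·6^2 = 72).
min ATC = 72/6 + 39 − 10·6 + 6^2 = €27. That is the break-even price.
Between these two prices the firm operates at a loss; above €27 it earns a profit.

Shutdown price = €14; break-even price = €27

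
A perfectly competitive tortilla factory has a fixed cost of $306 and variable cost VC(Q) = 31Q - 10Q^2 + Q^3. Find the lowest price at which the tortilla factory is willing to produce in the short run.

The shutdown price is the minimum of AVC. VC = 31Q - 10Q^2 + Q^3, so AVC = 31 - 10Q + Q^2.
At the minimum of AVC, MC = AVC. MC = 31 - 20Q + 3Q^2; setting MC = AVC gives 2Q^2 - 10Q = 0, so Q = 5. min AVC = 6.
The firm shuts down for any P below $6.

$6 per unit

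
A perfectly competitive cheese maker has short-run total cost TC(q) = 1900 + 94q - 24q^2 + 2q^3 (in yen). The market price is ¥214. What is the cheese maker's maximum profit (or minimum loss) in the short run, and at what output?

AVC = 94 - 24q + 2q^2; min AVC = ¥22 at q = 6. Since P = ¥214 ≥ min AVC, the firm produces.
MC = 94 - 48q + 6q^2. Setting P = MC and taking the root on the rising branch gives q* = 10.
TR = 214·10 = 2140. TC = 1900 + 540 = 2440. Profit = 2140 − 2440 = -¥300.
Shutting down would mean losing the fixed cost of ¥1900, so operating at a loss of ¥300 is better by ¥1600.

Profit = -¥300 at q = 10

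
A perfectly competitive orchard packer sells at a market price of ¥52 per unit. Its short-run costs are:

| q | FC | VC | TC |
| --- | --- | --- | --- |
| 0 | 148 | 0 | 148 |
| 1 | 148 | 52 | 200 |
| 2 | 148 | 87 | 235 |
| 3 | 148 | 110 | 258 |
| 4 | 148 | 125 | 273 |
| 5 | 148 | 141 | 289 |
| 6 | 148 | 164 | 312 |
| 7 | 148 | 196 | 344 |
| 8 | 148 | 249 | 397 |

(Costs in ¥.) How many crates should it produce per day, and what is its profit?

Compute π = P·q − TC at each output: q=0: -148; q=1: -148; q=2: -131; q=3: -102; q=4: -65; q=5: -29; q=6: 0; q=7: 20; q=8: 19.
Profit is maximized at q = 7. AVC there is 196/7 = ¥28 ≤ P, so producing beats shutting down (which would give -¥148).

q = 7; profit = ¥20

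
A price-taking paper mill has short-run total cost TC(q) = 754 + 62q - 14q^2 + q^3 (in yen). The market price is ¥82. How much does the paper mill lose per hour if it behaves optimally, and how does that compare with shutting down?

Profit = -¥154 at q = 10

AVC = 62 - 14q + q^2; min AVC = ¥13 at q = 7. Since P = ¥82 ≥ min AVC, the firm produces.
MC = 62 - 28q + 3q^2. Setting P = MC and taking the root on the rising branch gives q* = 10.
TR = 82·10 = 820. TC = 754 + 220 = 974. Profit = 820 − 974 = -¥154.
That loss of ¥154 beats the ¥754 the firm would lose by shutting down; producing recovers ¥600 of fixed cost.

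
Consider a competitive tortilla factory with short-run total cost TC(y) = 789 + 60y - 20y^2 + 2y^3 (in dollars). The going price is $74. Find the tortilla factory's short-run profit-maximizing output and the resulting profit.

Profit = -$397 at y = 7

AVC = 60 - 20y + 2y^2 has its minimum $10 at y = 5; price $74 clears that bar, so the firm operates.
MC = 60 - 40y + 6y^2. Setting P = MC and taking the root on the rising branch gives y* = 7.
TR = 74·7 = 518. TC = 789 + 126 = 915. Profit = 518 − 915 = -$397.
By producing, the firm covers all variable cost plus $392 of fixed cost; shutting down would lose the full $789.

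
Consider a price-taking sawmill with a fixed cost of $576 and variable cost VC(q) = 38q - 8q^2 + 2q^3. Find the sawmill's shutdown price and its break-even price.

Shutdown price = $30; break-even price = $158

AVC = 38 - 8q + 2q^2; minimized at q = 2, giving min AVC = $30. That is the shutdown price.
ATC = 576/q + 38 - 8q + 2q^2. Setting dATC/dq = −576/q^2 − 8 + 4q = 0 gives q = 6 (since 4·6^3 − 8·6^2 = 576).
min ATC = 576/6 + 38 − 8·6 + 2·6^2 = $158. That is the break-even price.
Between these two prices the firm operates at a loss; above $158 it earns a profit.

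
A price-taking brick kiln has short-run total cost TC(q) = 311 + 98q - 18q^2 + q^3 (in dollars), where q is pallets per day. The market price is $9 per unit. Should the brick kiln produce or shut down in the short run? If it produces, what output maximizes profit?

Shut down

Strip out fixed cost: VC = 98q - 18q^2 + q^3. Then AVC = 98 - 18q + q^2 and MC = 98 - 36q + 3q^2.
The AVC parabola has its vertex at q = 18/2 = 9, where AVC = 98 - 18·9 + 9^2 = $17.
P = $9 lies below min AVC = $17; no output level covers variable cost.
Best response: produce nothing and absorb the $311 fixed cost.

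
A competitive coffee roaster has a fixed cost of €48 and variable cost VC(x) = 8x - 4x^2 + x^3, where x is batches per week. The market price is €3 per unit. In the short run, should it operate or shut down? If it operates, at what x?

Shut down

From TC, MC = TC'(x) = 8 - 8x + 3x^2 and AVC = VC/x = 8 - 4x + x^2.
AVC is minimized where dAVC/dx = -4 + 2x = 0, at x = 2; min AVC = 8 - 4·2 + 2^2 = €4.
Since P = €3 < min AVC = €4, price fails to cover variable cost at any output.
Shutting down limits the loss to fixed cost, €48.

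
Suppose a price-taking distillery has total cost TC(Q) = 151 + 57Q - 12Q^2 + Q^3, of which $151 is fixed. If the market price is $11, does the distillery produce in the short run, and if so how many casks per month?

From TC, MC = TC'(Q) = 57 - 24Q + 3Q^2 and AVC = VC/Q = 57 - 12Q + Q^2.
AVC hits its minimum where MC = AVC, at Q = 6, giving min AVC = 57 - 12·6 + 6^2 = $21.
P = $11 lies below min AVC = $21; no output level covers variable cost.
Best response: produce nothing and absorb the $151 fixed cost.

Shut down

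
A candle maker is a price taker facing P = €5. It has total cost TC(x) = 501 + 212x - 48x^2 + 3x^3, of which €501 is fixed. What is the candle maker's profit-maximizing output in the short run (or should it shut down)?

From TC, MC = TC'(x) = 212 - 96x + 9x^2 and AVC = VC/x = 212 - 48x + 3x^2.
AVC is minimized where dAVC/dx = -48 + 6x = 0, at x = 8; min AVC = 212 - 48·8 + 3·8^2 = €20.
Since P = €5 < min AVC = €20, price fails to cover variable cost at any output.
Shutting down limits the loss to fixed cost, €501.

Shut down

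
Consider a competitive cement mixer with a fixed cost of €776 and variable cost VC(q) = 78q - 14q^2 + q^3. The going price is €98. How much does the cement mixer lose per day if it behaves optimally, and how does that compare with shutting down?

Profit = -€176 at q = 10

AVC = 78 - 14q + q^2 has its minimum €29 at q = 7; price €98 clears that bar, so the firm operates.
With MC = 78 - 28q + 3q^2, P = MC on the upward-sloping part at q* = 10.
TR = 98·10 = 980. TC = 776 + 380 = 1156. Profit = 980 − 1156 = -€176.
By producing, the firm covers all variable cost plus €600 of fixed cost; shutting down would lose the full €776.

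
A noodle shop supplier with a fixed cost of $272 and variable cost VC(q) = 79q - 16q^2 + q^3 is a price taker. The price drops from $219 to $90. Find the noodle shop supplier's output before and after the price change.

Output falls from 14 to 11

AVC = 79 - 16q + q^2, minimized at q = 8 where min AVC = $15. MC = 79 - 32q + 3q^2.
At P = $219 ≥ min AVC, set P = MC on the rising branch: q = 14.
At P = $90 ≥ min AVC, set P = MC: q = 11. The firm stays open but cuts output.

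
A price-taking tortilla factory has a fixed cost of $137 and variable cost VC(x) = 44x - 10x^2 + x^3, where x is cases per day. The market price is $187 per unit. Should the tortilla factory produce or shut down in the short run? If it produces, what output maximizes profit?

Produce at x = 11

Strip out fixed cost: VC = 44x - 10x^2 + x^3. Then AVC = 44 - 10x + x^2 and MC = 44 - 20x + 3x^2.
AVC is minimized where dAVC/dx = -10 + 2x = 0, at x = 5; min AVC = 44 - 10·5 + 5^2 = $19.
P = $187 exceeds min AVC = $19, so the firm stays open.
Solving P = MC: -143 - 20x + 3x^2 = 0 ⇒ x = -13/3 or 11. On the upward-sloping branch, x* = 11.
Check: AVC at x = 11 is $55 ≤ P, so revenue covers variable cost.
Profit = P·x − TC = 187·11 − 742 = $1315.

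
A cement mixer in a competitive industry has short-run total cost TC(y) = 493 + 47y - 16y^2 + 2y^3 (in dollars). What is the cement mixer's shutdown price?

The shutdown price is the minimum of AVC. VC = 47y - 16y^2 + 2y^3, so AVC = 47 - 16y + 2y^2.
dAVC/dy = -16 + 4y = 0 gives y = 4. min AVC = 47 - 16·4 + 2·4^2 = 15.
For P < $15 the firm produces nothing.

$15 per unit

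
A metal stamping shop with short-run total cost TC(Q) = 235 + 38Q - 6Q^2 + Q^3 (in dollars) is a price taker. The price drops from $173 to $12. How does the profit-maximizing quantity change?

AVC = 38 - 6Q + Q^2, minimized at Q = 3 where min AVC = $29. MC = 38 - 12Q + 3Q^2.
At P = $173 ≥ min AVC, set P = MC on the rising branch: Q = 9.
At P = $12 < min AVC = $29, price no longer covers variable cost at any output, so the firm shuts down: Q = 0.

Output falls from 9 to 0 (the firm shuts down)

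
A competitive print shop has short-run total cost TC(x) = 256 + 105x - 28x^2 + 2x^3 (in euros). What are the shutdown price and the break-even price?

Shutdown price = €7; break-even price = €41

Shutdown price = min AVC. AVC = 105 - 28x + 2x^2, with vertex at x = 7 and minimum €7.
ATC = 256/x + 105 - 28x + 2x^2. Setting dATC/dx = −256/x^2 − 28 + 4x = 0 gives x = 8 (since 4·8^3 − 28·8^2 = 256).
min ATC = 256/8 + 105 − 28·8 + 2·8^2 = €41. That is the break-even price.
For €7 ≤ P < €41 the firm produces at a loss; below €7 it shuts down.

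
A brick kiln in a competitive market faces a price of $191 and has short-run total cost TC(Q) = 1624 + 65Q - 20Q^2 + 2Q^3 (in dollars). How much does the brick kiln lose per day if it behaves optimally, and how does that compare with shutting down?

AVC = 65 - 20Q + 2Q^2 has its minimum $15 at Q = 5; price $191 clears that bar, so the firm operates.
With MC = 65 - 40Q + 6Q^2, P = MC on the upward-sloping part at Q* = 9.
TR = 191·9 = 1719. TC = 1624 + 423 = 2047. Profit = 1719 − 2047 = -$328.
That loss of $328 beats the $1624 the firm would lose by shutting down; producing recovers $1296 of fixed cost.

Profit = -$328 at Q = 9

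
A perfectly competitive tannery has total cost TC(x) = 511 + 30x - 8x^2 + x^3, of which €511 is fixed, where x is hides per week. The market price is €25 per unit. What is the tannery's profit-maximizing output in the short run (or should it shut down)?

Produce at x = 5

From TC, MC = TC'(x) = 30 - 16x + 3x^2 and AVC = VC/x = 30 - 8x + x^2.
The AVC parabola has its vertex at x = 8/2 = 4, where AVC = 30 - 8·4 + 4^2 = €14.
P = €25 exceeds min AVC = €14, so the firm stays open.
Solving P = MC: 5 - 16x + 3x^2 = 0 ⇒ x = 1/3 or 5. On the upward-sloping branch, x* = 5.
Check: AVC at x = 5 is €15 ≤ P, so revenue covers variable cost.
Profit = P·x − TC = 25·5 − 586 = -€461, a loss, but smaller than the €511 fixed cost the firm would lose by shutting down.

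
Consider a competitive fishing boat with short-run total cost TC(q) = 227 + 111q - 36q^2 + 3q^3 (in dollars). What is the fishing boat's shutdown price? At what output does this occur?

The shutdown price is the minimum of AVC. VC = 111q - 36q^2 + 3q^3, so AVC = 111 - 36q + 3q^2.
At the minimum of AVC, MC = AVC. MC = 111 - 72q + 9q^2; setting MC = AVC gives 6q^2 - 36q = 0, so q = 6. min AVC = 3.
So the shutdown price is $3.

$3 per unit, at q = 6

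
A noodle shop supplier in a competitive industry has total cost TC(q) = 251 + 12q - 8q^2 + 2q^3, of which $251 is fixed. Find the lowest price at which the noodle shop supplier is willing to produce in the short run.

$4 per unit

The shutdown price is the minimum of AVC. VC = 12q - 8q^2 + 2q^3, so AVC = 12 - 8q + 2q^2.
dAVC/dq = -8 + 4q = 0 gives q = 2. min AVC = 12 - 8·2 + 2·2^2 = 4.
So the shutdown price is $4.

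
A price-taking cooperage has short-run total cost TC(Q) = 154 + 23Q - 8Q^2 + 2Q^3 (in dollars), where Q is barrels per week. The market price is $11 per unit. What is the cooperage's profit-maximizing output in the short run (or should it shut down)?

Shut down

From TC, MC = TC'(Q) = 23 - 16Q + 6Q^2 and AVC = VC/Q = 23 - 8Q + 2Q^2.
AVC hits its minimum where MC = AVC, at Q = 2, giving min AVC = 23 - 8·2 + 2·2^2 = $15.
With P < min AVC ($11 < $15), every unit sold adds to the loss.
The firm minimizes its loss by shutting down and losing only its fixed cost of $154.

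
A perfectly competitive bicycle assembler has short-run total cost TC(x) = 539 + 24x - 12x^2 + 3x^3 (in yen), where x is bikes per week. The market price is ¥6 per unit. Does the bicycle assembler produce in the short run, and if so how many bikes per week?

Variable cost is VC = 24x - 12x^2 + 3x^3, so AVC = VC/x = 24 - 12x + 3x^2 and MC = dTC/dx = 24 - 24x + 9x^2.
AVC hits its minimum where MC = AVC, at x = 2, giving min AVC = 24 - 12·2 + 3·2^2 = ¥12.
P = ¥6 lies below min AVC = ¥12; no output level covers variable cost.
The firm minimizes its loss by shutting down and losing only its fixed cost of ¥539.

Shut down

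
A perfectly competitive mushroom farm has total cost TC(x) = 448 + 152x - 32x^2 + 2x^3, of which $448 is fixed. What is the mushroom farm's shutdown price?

$24 per unit

The shutdown price is the minimum of AVC. VC = 152x - 32x^2 + 2x^3, so AVC = 152 - 32x + 2x^2.
dAVC/dx = -32 + 4x = 0 gives x = 8. min AVC = 152 - 32·8 + 2·8^2 = 24.
The firm shuts down for any P below $24.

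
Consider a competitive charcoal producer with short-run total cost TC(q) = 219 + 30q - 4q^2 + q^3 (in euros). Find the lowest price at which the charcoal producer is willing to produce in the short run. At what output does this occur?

Short-run supply begins at min AVC. From VC = 30q - 4q^2 + q^3, AVC = 30 - 4q + q^2.
At the minimum of AVC, MC = AVC. MC = 30 - 8q + 3q^2; setting MC = AVC gives 2q^2 - 4q = 0, so q = 2. min AVC = 26.
So the shutdown price is €26.

€26 per unit, at q = 2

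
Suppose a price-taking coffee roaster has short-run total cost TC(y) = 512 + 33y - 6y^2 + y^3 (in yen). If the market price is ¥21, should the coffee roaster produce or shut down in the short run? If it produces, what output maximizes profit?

Strip out fixed cost: VC = 33y - 6y^2 + y^3. Then AVC = 33 - 6y + y^2 and MC = 33 - 12y + 3y^2.
AVC hits its minimum where MC = AVC, at y = 3, giving min AVC = 33 - 6·3 + 3^2 = ¥24.
P = ¥21 lies below min AVC = ¥24; no output level covers variable cost.
The firm minimizes its loss by shutting down and losing only its fixed cost of ¥512.

Shut down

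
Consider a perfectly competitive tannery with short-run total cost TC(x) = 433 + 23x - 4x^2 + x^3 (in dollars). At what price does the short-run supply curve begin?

$19 per unit

The shutdown price is the minimum of AVC. VC = 23x - 4x^2 + x^3, so AVC = 23 - 4x + x^2.
dAVC/dx = -4 + 2x = 0 gives x = 2. min AVC = 23 - 4·2 + 2^2 = 19.
So the shutdown price is $19.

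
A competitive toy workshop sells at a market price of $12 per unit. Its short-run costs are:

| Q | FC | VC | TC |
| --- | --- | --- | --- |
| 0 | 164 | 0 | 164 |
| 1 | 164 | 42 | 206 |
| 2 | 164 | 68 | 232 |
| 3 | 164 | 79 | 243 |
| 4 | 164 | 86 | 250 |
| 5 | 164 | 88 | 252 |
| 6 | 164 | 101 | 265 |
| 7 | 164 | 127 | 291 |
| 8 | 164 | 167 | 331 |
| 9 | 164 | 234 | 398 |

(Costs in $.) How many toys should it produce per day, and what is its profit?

Q = 0 (shut down); profit = -$164

Tabulate TR − TC: Q=0: -164; Q=1: -194; Q=2: -208; Q=3: -207; Q=4: -202; Q=5: -192; Q=6: -193; Q=7: -207; Q=8: -235; Q=9: -290.
Profit is highest at Q = 0. Equivalently, the lowest AVC in the table is 101/6 ≈ $16.83 at Q = 6, and P = $12 falls below it — price never covers variable cost, so the firm shuts down and loses only its fixed cost.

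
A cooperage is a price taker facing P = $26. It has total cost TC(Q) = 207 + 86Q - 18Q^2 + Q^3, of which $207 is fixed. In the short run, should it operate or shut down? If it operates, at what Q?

Produce at Q = 10

From TC, MC = TC'(Q) = 86 - 36Q + 3Q^2 and AVC = VC/Q = 86 - 18Q + Q^2.
The AVC parabola has its vertex at Q = 18/2 = 9, where AVC = 86 - 18·9 + 9^2 = $5.
Because $26 ≥ $5, revenue can cover variable cost; the firm operates.
Set P = MC: 26 = 86 - 36Q + 3Q^2 → 60 - 36Q + 3Q^2 = 0. The roots are Q = 2 and Q = 10; the profit-maximizing output is on the rising part of MC, so Q* = 10.
Check: AVC at Q = 10 is $6 ≤ P, so revenue covers variable cost.
Profit = P·Q − TC = 26·10 − 267 = -$7, a loss, but smaller than the $207 fixed cost the firm would lose by shutting down.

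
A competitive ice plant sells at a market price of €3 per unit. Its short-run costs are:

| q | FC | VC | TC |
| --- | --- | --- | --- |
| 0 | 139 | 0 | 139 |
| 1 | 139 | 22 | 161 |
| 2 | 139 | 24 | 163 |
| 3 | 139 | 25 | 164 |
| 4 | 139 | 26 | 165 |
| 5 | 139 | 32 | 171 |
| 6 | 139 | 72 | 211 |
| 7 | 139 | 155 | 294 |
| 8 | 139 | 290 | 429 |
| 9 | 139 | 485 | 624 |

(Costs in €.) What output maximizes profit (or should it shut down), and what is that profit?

Tabulate TR − TC: q=0: -139; q=1: -158; q=2: -157; q=3: -155; q=4: -153; q=5: -156; q=6: -193; q=7: -273; q=8: -405; q=9: -597.
Profit is highest at q = 0. Equivalently, the lowest AVC in the table is 32/5 ≈ €6.40 at q = 5, and P = €3 falls below it — price never covers variable cost, so the firm shuts down and loses only its fixed cost.

q = 0 (shut down); profit = -€139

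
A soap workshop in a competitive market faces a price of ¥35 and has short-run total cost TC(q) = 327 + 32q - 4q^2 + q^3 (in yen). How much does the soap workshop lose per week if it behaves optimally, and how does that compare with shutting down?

AVC = 32 - 4q + q^2; min AVC = ¥28 at q = 2. Since P = ¥35 ≥ min AVC, the firm produces.
With MC = 32 - 8q + 3q^2, P = MC on the upward-sloping part at q* = 3.
TR = 35·3 = 105. TC = 327 + 87 = 414. Profit = 105 − 414 = -¥309.
Shutting down would mean losing the fixed cost of ¥327, so operating at a loss of ¥309 is better by ¥18.

Profit = -¥309 at q = 3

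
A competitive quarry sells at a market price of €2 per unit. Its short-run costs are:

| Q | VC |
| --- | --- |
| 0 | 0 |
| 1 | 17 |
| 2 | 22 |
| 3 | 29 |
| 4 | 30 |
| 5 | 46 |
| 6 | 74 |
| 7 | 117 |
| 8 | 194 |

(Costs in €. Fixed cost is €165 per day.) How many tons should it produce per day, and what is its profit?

Q = 0 (shut down); profit = -€165

Tabulate TR − TC: Q=0: -165; Q=1: -180; Q=2: -183; Q=3: -188; Q=4: -187; Q=5: -201; Q=6: -227; Q=7: -268; Q=8: -343.
Profit is highest at Q = 0. Equivalently, the lowest AVC in the table is 30/4 ≈ €7.50 at Q = 4, and P = €2 falls below it — price never covers variable cost, so the firm shuts down and loses only its fixed cost.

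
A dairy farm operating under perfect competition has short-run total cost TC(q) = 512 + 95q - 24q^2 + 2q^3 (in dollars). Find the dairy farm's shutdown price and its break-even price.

Shutdown price = min AVC. AVC = 95 - 24q + 2q^2, with vertex at q = 6 and minimum $23.
ATC = 512/q + 95 - 24q + 2q^2. Setting dATC/dq = −512/q^2 − 24 + 4q = 0 gives q = 8 (since 4·8^3 − 24·8^2 = 512).
min ATC = 512/8 + 95 − 24·8 + 2·8^2 = $95. That is the break-even price.
Between these two prices the firm operates at a loss; above $95 it earns a profit.

Shutdown price = $23; break-even price = $95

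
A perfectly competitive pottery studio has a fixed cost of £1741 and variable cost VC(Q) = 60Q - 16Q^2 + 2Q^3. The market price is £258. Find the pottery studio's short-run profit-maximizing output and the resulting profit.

Profit = -£121 at Q = 9

AVC = 60 - 16Q + 2Q^2 has its minimum £28 at Q = 4; price £258 clears that bar, so the firm operates.
With MC = 60 - 32Q + 6Q^2, P = MC on the upward-sloping part at Q* = 9.
TR = 258·9 = 2322. TC = 1741 + 702 = 2443. Profit = 2322 − 2443 = -£121.
By producing, the firm covers all variable cost plus £1620 of fixed cost; shutting down would lose the full £1741.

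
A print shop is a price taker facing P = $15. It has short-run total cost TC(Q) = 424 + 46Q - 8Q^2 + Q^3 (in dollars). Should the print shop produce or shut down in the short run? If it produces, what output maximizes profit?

From TC, MC = TC'(Q) = 46 - 16Q + 3Q^2 and AVC = VC/Q = 46 - 8Q + Q^2.
AVC is minimized where dAVC/dQ = -8 + 2Q = 0, at Q = 4; min AVC = 46 - 8·4 + 4^2 = $30.
Since P = $15 < min AVC = $30, price fails to cover variable cost at any output.
The firm minimizes its loss by shutting down and losing only its fixed cost of $424.

Shut down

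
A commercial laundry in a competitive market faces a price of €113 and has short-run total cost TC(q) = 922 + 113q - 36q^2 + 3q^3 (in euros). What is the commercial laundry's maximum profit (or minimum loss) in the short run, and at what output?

AVC = 113 - 36q + 3q^2; min AVC = €5 at q = 6. Since P = €113 ≥ min AVC, the firm produces.
MC = 113 - 72q + 9q^2. Setting P = MC and taking the root on the rising branch gives q* = 8.
TR = 113·8 = 904. TC = 922 + 136 = 1058. Profit = 904 − 1058 = -€154.
Shutting down would mean losing the fixed cost of €922, so operating at a loss of €154 is better by €768.

Profit = -€154 at q = 8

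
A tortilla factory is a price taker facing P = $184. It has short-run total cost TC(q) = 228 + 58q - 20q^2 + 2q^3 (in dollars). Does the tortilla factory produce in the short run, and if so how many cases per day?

Strip out fixed cost: VC = 58q - 20q^2 + 2q^3. Then AVC = 58 - 20q + 2q^2 and MC = 58 - 40q + 6q^2.
The AVC parabola has its vertex at q = 20/4 = 5, where AVC = 58 - 20·5 + 2·5^2 = $8.
Since P = $184 ≥ min AVC = $8, price covers variable cost and the firm should produce.
P = MC gives -126 - 40q + 6q^2 = 0, with roots -7/3 and 9. Take the larger (rising MC): q* = 9.
Check: AVC at q = 9 is $40 ≤ P, so revenue covers variable cost.
Profit = P·q − TC = 184·9 − 588 = $1068.

Produce at q = 9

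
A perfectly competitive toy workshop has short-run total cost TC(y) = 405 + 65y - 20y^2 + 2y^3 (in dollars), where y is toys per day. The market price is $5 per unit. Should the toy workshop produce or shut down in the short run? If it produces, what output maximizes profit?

From TC, MC = TC'(y) = 65 - 40y + 6y^2 and AVC = VC/y = 65 - 20y + 2y^2.
AVC hits its minimum where MC = AVC, at y = 5, giving min AVC = 65 - 20·5 + 2·5^2 = $15.
With P < min AVC ($5 < $15), every unit sold adds to the loss.
The firm minimizes its loss by shutting down and losing only its fixed cost of $405.

Shut down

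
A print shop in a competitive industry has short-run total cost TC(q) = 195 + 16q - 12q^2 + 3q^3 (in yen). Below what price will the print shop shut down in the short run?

¥4 per unit

The firm shuts down when price falls below the minimum of average variable cost. AVC = VC/q = 16 - 12q + 3q^2.
dAVC/dq = -12 + 6q = 0 gives q = 2. min AVC = 16 - 12·2 + 3·2^2 = 4.
For P < ¥4 the firm produces nothing.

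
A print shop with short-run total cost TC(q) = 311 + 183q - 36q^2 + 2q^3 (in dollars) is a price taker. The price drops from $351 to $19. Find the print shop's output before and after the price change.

MC = 183 - 72q + 6q^2; the shutdown threshold is min AVC = $21 (at q = 9).
With P = $351 above the shutdown price, P = MC gives q = 14.
At P = $19 < min AVC = $21, price no longer covers variable cost at any output, so the firm shuts down: q = 0.

Output falls from 14 to 0 (the firm shuts down)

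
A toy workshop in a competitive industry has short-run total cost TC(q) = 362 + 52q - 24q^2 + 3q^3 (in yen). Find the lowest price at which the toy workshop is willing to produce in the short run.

¥4 per unit

Short-run supply begins at min AVC. From VC = 52q - 24q^2 + 3q^3, AVC = 52 - 24q + 3q^2.
At the minimum of AVC, MC = AVC. MC = 52 - 48q + 9q^2; setting MC = AVC gives 6q^2 - 24q = 0, so q = 4. min AVC = 4.
For P < ¥4 the firm produces nothing.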